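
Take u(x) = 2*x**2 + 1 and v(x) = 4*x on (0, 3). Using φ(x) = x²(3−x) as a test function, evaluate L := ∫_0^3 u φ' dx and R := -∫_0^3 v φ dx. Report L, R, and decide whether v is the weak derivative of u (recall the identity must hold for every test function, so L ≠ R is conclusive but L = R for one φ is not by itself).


LHS = -243/5, RHS = -243/5. Yes, v = u' weakly.

u(x) = 2*x**2 + 1, classical derivative u'(x) = 4*x.
φ(x) = x²(3−x), so φ'(x) = 3*x*(2 - x).
Note φ(0) = φ(3) = 0, so the boundary term u·φ vanishes.
LHS = ∫_0^3 u(x) φ'(x) dx = ∫_0^3 (-6*x^4 + 12*x^3 - 3*x^2 + 6*x) dx. Term by term:
  ∫_0^3 -6*x^4 dx = -1458/5;  ∫_0^3 12*x^3 dx = 243;  ∫_0^3 -3*x^2 dx = -27;
  ∫_0^3 6*x dx = 27.
Sum: -1458/5 + 243 − 27 + 27 = -243/5.
So LHS = -243/5.
∫_0^3 v(x) φ(x) dx = ∫_0^3 (-4*x^4 + 12*x^3) dx. Term by term:
  ∫_0^3 -4*x^4 dx = -972/5;  ∫_0^3 12*x^3 dx = 243.
Sum: -972/5 + 243 = 243/5.
So RHS = -∫_0^3 v(x) φ(x) dx = -243/5.
LHS = RHS, so the identity holds for this test φ.
Moreover u is smooth here and v(x) = u'(x) = 4*x pointwise, so the identity holds for every test function. Hence v is the weak derivative of u.


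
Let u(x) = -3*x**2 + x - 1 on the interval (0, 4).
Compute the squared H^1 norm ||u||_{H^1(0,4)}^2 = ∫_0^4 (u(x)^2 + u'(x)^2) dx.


||u||_{H^1}^2 = 34088/15

The H^1 norm (squared) on an interval (0, L) is
  ||u||_{H^1}^2 = ∫_0^L u(x)^2 dx + ∫_0^L u'(x)^2 dx.
Compute u'(x) = 1 - 6*x.
Then u(x)^2 = 9*x**4 - 6*x**3 + 7*x**2 - 2*x + 1 and u'(x)^2 = 36*x**2 - 12*x + 1.
Integrate each monomial from 0 to 4 using ∫_0^4 c·x^n dx = c·4^(n+1)/(n+1):
  ∫_0^4 u(x)^2 dx = ∫_0^4 (9*x^4 - 6*x^3 + 7*x^2 - 2*x + 1) dx. Term by term:
    ∫_0^4 9*x^4 dx = 9216/5;  ∫_0^4 -6*x^3 dx = -384;  ∫_0^4 7*x^2 dx = 448/3;
    ∫_0^4 -2*x dx = -16;  ∫_0^4 1 dx = 4.
  Sum: 9216/5 − 384 + 448/3 − 16 + 4 = 23948/15.
  ∫_0^4 u'(x)^2 dx = ∫_0^4 (36*x^2 - 12*x + 1) dx. Term by term:
    ∫_0^4 36*x^2 dx = 768;  ∫_0^4 -12*x dx = -96;  ∫_0^4 1 dx = 4.
  Sum: 768 − 96 + 4 = 676.
Adding: ||u||_{H^1}^2 = 23948/15 + 676 = 34088/15.


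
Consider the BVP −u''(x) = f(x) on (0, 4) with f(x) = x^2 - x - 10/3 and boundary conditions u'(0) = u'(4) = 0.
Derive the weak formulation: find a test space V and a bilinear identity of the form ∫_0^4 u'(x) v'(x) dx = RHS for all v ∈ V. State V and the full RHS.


V = H^1(0, 4) (no boundary constraint on v; u is determined up to an additive constant); weak form: ∫_0^4 u'v' dx = ∫_0^4 (x^2 - x - 10/3) v dx for all v ∈ V.

Multiply both sides by a test function v and integrate from 0 to 4:
  ∫_0^4 −u''(x) v(x) dx = ∫_0^4 f(x) v(x) dx.
Integrate the LHS by parts once:
  ∫_0^4 −u'' v dx = −[u'(x) v(x)]_0^4 + ∫_0^4 u'(x) v'(x) dx.
Thus ∫_0^4 u'(x) v'(x) dx = ∫_0^4 f(x) v(x) dx + [u'(x) v(x)]_0^4.
Choose V so that boundary terms are either known or forced to vanish.
u has homogeneous Neumann: u'(0) = u'(4) = 0. So [u' v]_0^4 = 0·v(4) − 0·v(0) = 0 for any v; take V = H^1(0, 4).
Weak formulation: find u (satisfying any essential BC) such that ∫_0^4 u'(x) v'(x) dx = ∫_0^4 f v dx for all v ∈ V (homogeneous Neumann, so boundary terms vanish).
Substituting f(x) = x^2 - x - 10/3, the right-hand side is ∫_0^4 (x^2 - x - 10/3) v dx.
Compatibility check (pure Neumann): taking v ≡ 1 ∈ V gives 0 = ∫_0^4 f dx + (0) − (0), i.e. ∫_0^4 f dx must equal u'(0) − u'(4) = 0. Indeed ∫_0^4 (x^2 - x - 10/3) dx = 0, so the data are compatible. The solution is then unique only up to an additive constant (fix it e.g. by requiring ∫_0^4 u dx = 0).


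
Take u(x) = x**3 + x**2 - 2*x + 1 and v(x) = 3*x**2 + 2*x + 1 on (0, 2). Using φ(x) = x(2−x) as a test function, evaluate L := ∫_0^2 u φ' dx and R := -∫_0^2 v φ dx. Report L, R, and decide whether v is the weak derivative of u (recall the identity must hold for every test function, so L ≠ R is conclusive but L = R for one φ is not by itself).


LHS = -24/5, RHS = -44/5. No, v is not the weak derivative of u.

u(x) = x**3 + x**2 - 2*x + 1, classical derivative u'(x) = 3*x**2 + 2*x - 2.
φ(x) = x(2−x), so φ'(x) = 2 - 2*x.
Note φ(0) = φ(2) = 0, so the boundary term u·φ vanishes.
LHS = ∫_0^2 u(x) φ'(x) dx = ∫_0^2 (-2*x^4 + 6*x^2 - 6*x + 2) dx. Term by term:
  ∫_0^2 -2*x^4 dx = -64/5;  ∫_0^2 6*x^2 dx = 16;  ∫_0^2 -6*x dx = -12;
  ∫_0^2 2 dx = 4.
Sum: -64/5 + 16 − 12 + 4 = -24/5.
So LHS = -24/5.
∫_0^2 v(x) φ(x) dx = ∫_0^2 (-3*x^4 + 4*x^3 + 3*x^2 + 2*x) dx. Term by term:
  ∫_0^2 -3*x^4 dx = -96/5;  ∫_0^2 4*x^3 dx = 16;  ∫_0^2 3*x^2 dx = 8;
  ∫_0^2 2*x dx = 4.
Sum: -96/5 + 16 + 8 + 4 = 44/5.
So RHS = -∫_0^2 v(x) φ(x) dx = -44/5.
LHS − RHS = 4 ≠ 0, so the identity fails.
(For a valid weak derivative the identity must hold for EVERY test function, in particular this one. The failure shows v is NOT the weak derivative of u.)
Correct weak derivative would be u'(x) = 3*x**2 + 2*x - 2.


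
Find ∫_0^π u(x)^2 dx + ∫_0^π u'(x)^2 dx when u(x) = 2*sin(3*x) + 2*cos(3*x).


||u||_{H^1(0,π)}^2 = 40*π

u'(x) = -6*sin(3*x) + 6*cos(3*x).
Expand u² and (u')² and integrate term by term on (0, π), using: for integers n ≥ 1, ∫_0^π sin²(nx) dx = ∫_0^π cos²(nx) dx = π/2; for n ≠ n', ∫_0^π sin(nx)sin(n'x) dx = ∫_0^π cos(nx)cos(n'x) dx = 0; and by product-to-sum, ∫_0^π sin(nx)cos(n'x) dx = ½∫_0^π [sin((n+n')x) + sin((n−n')x)] dx, which is 0 when n+n' is even and 2n/(n²−n'²) when n+n' is odd (it need not vanish on (0, π)).
  u² squared terms: (2)²·∫cos(3x)² dx = 4·π/2 = 2*π;  (2)²·∫sin(3x)² dx = 4·π/2 = 2*π.
  u² cross terms: 2·(2)·(2)·∫cos(3x)·sin(3x) dx = 8·(0) = 0.
  So ∫_0^π u² dx = 2*π + 2*π + 0 = 4*π.
  (u')² squared terms: (-6)²·∫sin(3x)² dx = 36·π/2 = 18*π;  (6)²·∫cos(3x)² dx = 36·π/2 = 18*π.
  (u')² cross terms: 2·(-6)·(6)·∫sin(3x)·cos(3x) dx = -72·(0) = 0.
  So ∫_0^π (u')² dx = 18*π + 18*π + 0 = 36*π.
||u||_{H^1}^2 = (4*π) + (36*π) = 40*π.


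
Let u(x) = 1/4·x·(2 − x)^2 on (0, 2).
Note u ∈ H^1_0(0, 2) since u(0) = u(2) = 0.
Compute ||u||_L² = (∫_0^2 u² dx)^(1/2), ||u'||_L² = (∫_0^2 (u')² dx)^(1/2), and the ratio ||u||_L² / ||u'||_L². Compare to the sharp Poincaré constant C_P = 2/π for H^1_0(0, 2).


||u||_L² / ||u'||_L² = sqrt(14)/7 < C_P = 2/π.

u(x) = 1/4·x·(2 − x)^2, so u'(x) = (x - 2)*(3*x - 2)/4.
u(x) = 1/4·x·(2 − x)^2 vanishes at x = 0 and x = 2, so u ∈ H^1_0(0, 2). Differentiate via the product rule and integrate the resulting polynomials term by term.
  ∫_0^2 u² dx = ∫_0^2 (x^6/16 - x^5/2 + 3*x^4/2 - 2*x^3 + x^2) dx. Term by term:
    ∫_0^2 x^6/16 dx = 8/7;  ∫_0^2 -x^5/2 dx = -16/3;  ∫_0^2 3*x^4/2 dx = 48/5;
    ∫_0^2 -2*x^3 dx = -8;  ∫_0^2 x^2 dx = 8/3.
  Sum: 8/7 − 16/3 + 48/5 − 8 + 8/3 = 8/105.
  ∫_0^2 (u')² dx = ∫_0^2 (9*x^4/16 - 3*x^3 + 11*x^2/2 - 4*x + 1) dx. Term by term:
    ∫_0^2 9*x^4/16 dx = 18/5;  ∫_0^2 -3*x^3 dx = -12;  ∫_0^2 11*x^2/2 dx = 44/3;
    ∫_0^2 -4*x dx = -8;  ∫_0^2 1 dx = 2.
  Sum: 18/5 − 12 + 44/3 − 8 + 2 = 4/15.
∫_0^2 u² dx = 8/105, so ||u||_L² = 2*sqrt(210)/105.
∫_0^2 (u')² dx = 4/15, so ||u'||_L² = 2*sqrt(15)/15.
Ratio ||u||_L² / ||u'||_L² = sqrt(14)/7.
Sharp Poincaré constant on H^1_0(0, 2) is C_P = L/π = 2/π, achieved by sin(π/2·x).
A polynomial bump cannot attain the sharp Poincaré constant (only the first sine eigenfunction does), so the ratio is strictly less than C_P, consistent with ||u||_L² ≤ C_P ||u'||_L².


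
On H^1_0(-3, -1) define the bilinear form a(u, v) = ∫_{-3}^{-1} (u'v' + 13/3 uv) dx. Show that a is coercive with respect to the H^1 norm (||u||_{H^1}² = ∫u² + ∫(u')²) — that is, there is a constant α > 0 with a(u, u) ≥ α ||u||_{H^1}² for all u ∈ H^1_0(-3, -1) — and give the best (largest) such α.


α = 1

Coercivity of a(·,·) on H^1_0(-3, -1) means a(u, u) ≥ α ||u||_{H^1}² for every u ∈ H^1_0.
The interval has length L = 2, and Poincaré/coercivity depend only on L. Here a(u, u) = ∫(u')² + (13/3)·∫u².
Here c = 13/3 ≥ 1, so a(u,u) = ∫(u')² + c∫u² ≥ ∫(u')² + ∫u² = ||u||_{H^1}², i.e. α = 1 works. No larger α is possible: a(u,u) ≥ α||u||_{H^1}² means (1−α)∫(u')² ≥ (α−c)∫u², and for the modes u_n = sin(nπ(x−x₀)/L) (x₀ the left endpoint) one has ∫u_n²/∫(u_n')² = (L/(nπ))² → 0, so a(u_n,u_n)/||u_n||_{H^1}² → 1. Hence the optimal constant is α = 1.
Therefore α = 1.


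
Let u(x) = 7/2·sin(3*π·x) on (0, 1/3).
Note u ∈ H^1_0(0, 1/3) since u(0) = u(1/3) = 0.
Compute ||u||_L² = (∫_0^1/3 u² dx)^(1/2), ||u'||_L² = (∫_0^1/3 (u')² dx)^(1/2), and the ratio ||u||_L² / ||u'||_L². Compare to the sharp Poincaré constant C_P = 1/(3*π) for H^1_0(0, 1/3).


||u||_L² / ||u'||_L² = 1/(3*π) = C_P.

u(x) = 7/2·sin(3*π·x), so u'(x) = 21*π*cos(3*π*x)/2.
Writing u(x) = A·sin(kπx/L) with A = 7/2 and k = 1, use ∫_0^L sin²(kπx/L) dx = L/2 and ∫_0^L cos²(kπx/L) dx = L/2.
u² = 49/4·sin²(3*π·x) and (u')² = 441*π^2/4·cos²(3*π·x), and each of sin², cos² integrates to L/2 = 1/6 over (0, 1/3).
∫_0^1/3 u² dx = 49/24, so ||u||_L² = 7*sqrt(6)/12.
∫_0^1/3 (u')² dx = 147*π^2/8, so ||u'||_L² = 7*sqrt(6)*π/4.
Ratio ||u||_L² / ||u'||_L² = 1/(3*π).
Sharp Poincaré constant on H^1_0(0, 1/3) is C_P = L/π = 1/(3*π), achieved by sin(3*π·x).
This is the k = 1 eigenfunction (up to amplitude), so the ratio equals the sharp Poincaré constant exactly.


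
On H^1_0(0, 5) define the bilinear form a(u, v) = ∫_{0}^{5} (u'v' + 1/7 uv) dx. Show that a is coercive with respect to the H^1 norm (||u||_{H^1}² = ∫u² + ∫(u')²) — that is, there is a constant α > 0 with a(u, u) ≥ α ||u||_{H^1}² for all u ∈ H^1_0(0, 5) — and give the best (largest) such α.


α = (25/7 + π^2)/(π^2 + 25)

Coercivity of a(·,·) on H^1_0(0, 5) means a(u, u) ≥ α ||u||_{H^1}² for every u ∈ H^1_0.
The interval has length L = 5, and Poincaré/coercivity depend only on L. Here a(u, u) = ∫(u')² + (1/7)·∫u².
Here 0 < c = 1/7 < 1. The condition a(u,u) ≥ α||u||_{H^1}² reads (1−α)∫(u')² ≥ (α−c)∫u². Any admissible α is ≤ 1 (rapidly oscillating u have ∫u²/∫(u')² → 0), and α = 1 would force 0 ≥ (1−c)∫u², impossible since c < 1; so 1−α > 0. By the sharp Poincaré inequality on H^1_0 of an interval of length L, ∫(u')² ≥ (π/L)²∫u² with equality for the first sine mode sin(π(x−x₀)/L) (x₀ the left endpoint), so the inequality holds for all u iff (1−α)(π/L)² ≥ α − c, i.e. α ≤ ((π/L)² + c)/((π/L)² + 1) = (1 + c(L/π)²)/(1 + (L/π)²). With (π/L)² = π^2/25 and c = 1/7, the largest admissible constant is α = ((π/L)² + c)/((π/L)² + 1).
Simplifying, α = (25/7 + π^2)/(π^2 + 25).


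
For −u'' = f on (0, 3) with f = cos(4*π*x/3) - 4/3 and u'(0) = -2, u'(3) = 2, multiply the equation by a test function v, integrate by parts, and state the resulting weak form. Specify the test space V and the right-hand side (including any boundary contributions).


V = H^1(0, 3) (v unrestricted at boundary; u is determined up to an additive constant); weak form: ∫_0^3 u'v' dx = ∫_0^3 (cos(4*π*x/3) - 4/3) v dx + 2·v(3) + 2·v(0) for all v ∈ V.

Multiply both sides by a test function v and integrate from 0 to 3:
  ∫_0^3 −u''(x) v(x) dx = ∫_0^3 f(x) v(x) dx.
Integrate the LHS by parts once:
  ∫_0^3 −u'' v dx = −[u'(x) v(x)]_0^3 + ∫_0^3 u'(x) v'(x) dx.
Thus ∫_0^3 u'(x) v'(x) dx = ∫_0^3 f(x) v(x) dx + [u'(x) v(x)]_0^3.
Choose V so that boundary terms are either known or forced to vanish.
u has inhomogeneous Neumann u'(0) = -2, u'(3) = 2. [u' v]_0^3 = (2)·v(3) − (-2)·v(0) = 2·v(3) + 2·v(0). Take V = H^1(0, 3); boundary term becomes part of RHS.
Weak formulation: find u (satisfying any essential BC) such that ∫_0^3 u'(x) v'(x) dx = ∫_0^3 f v dx + 2·v(3) + 2·v(0) for all v ∈ V (Neumann data are natural BCs: they enter the RHS as boundary terms).
Substituting f(x) = cos(4*π*x/3) - 4/3, the right-hand side is ∫_0^3 (cos(4*π*x/3) - 4/3) v dx + 2·v(3) + 2·v(0).
Compatibility check (pure Neumann): taking v ≡ 1 ∈ V gives 0 = ∫_0^3 f dx + (2) − (-2), i.e. ∫_0^3 f dx must equal u'(0) − u'(3) = -4. Indeed ∫_0^3 (cos(4*π*x/3) - 4/3) dx = -4, so the data are compatible. The solution is then unique only up to an additive constant (fix it e.g. by requiring ∫_0^3 u dx = 0).


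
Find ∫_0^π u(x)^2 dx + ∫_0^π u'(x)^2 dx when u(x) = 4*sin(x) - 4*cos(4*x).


||u||_{H^1(0,π)}^2 = 1088/15 + 152*π

u'(x) = 16*sin(4*x) + 4*cos(x).
Expand u² and (u')² and integrate term by term on (0, π), using: for integers n ≥ 1, ∫_0^π sin²(nx) dx = ∫_0^π cos²(nx) dx = π/2; for n ≠ n', ∫_0^π sin(nx)sin(n'x) dx = ∫_0^π cos(nx)cos(n'x) dx = 0; and by product-to-sum, ∫_0^π sin(nx)cos(n'x) dx = ½∫_0^π [sin((n+n')x) + sin((n−n')x)] dx, which is 0 when n+n' is even and 2n/(n²−n'²) when n+n' is odd (it need not vanish on (0, π)).
  u² squared terms: (-4)²·∫cos(4x)² dx = 16·π/2 = 8*π;  (4)²·∫sin(x)² dx = 16·π/2 = 8*π.
  u² cross terms: 2·(-4)·(4)·∫cos(4x)·sin(x) dx = -32·(-2/15) = 64/15.
  So ∫_0^π u² dx = 8*π + 8*π + 64/15 = 64/15 + 16*π.
  (u')² squared terms: (4)²·∫cos(x)² dx = 16·π/2 = 8*π;  (16)²·∫sin(4x)² dx = 256·π/2 = 128*π.
  (u')² cross terms: 2·(4)·(16)·∫cos(x)·sin(4x) dx = 128·(8/15) = 1024/15.
  So ∫_0^π (u')² dx = 8*π + 128*π + 1024/15 = 1024/15 + 136*π.
||u||_{H^1}^2 = (64/15 + 16*π) + (1024/15 + 136*π) = 1088/15 + 152*π.


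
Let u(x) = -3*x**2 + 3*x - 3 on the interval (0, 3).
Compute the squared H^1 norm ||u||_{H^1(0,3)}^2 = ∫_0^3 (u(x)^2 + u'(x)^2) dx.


||u||_{H^1}^2 = 4509/10

The H^1 norm (squared) on an interval (0, L) is
  ||u||_{H^1}^2 = ∫_0^L u(x)^2 dx + ∫_0^L u'(x)^2 dx.
Compute u'(x) = 3 - 6*x.
Then u(x)^2 = 9*x**4 - 18*x**3 + 27*x**2 - 18*x + 9 and u'(x)^2 = 36*x**2 - 36*x + 9.
Integrate each monomial from 0 to 3 using ∫_0^3 c·x^n dx = c·3^(n+1)/(n+1):
  ∫_0^3 u(x)^2 dx = ∫_0^3 (9*x^4 - 18*x^3 + 27*x^2 - 18*x + 9) dx. Term by term:
    ∫_0^3 9*x^4 dx = 2187/5;  ∫_0^3 -18*x^3 dx = -729/2;  ∫_0^3 27*x^2 dx = 243;
    ∫_0^3 -18*x dx = -81;  ∫_0^3 9 dx = 27.
  Sum: 2187/5 − 729/2 + 243 − 81 + 27 = 2619/10.
  ∫_0^3 u'(x)^2 dx = ∫_0^3 (36*x^2 - 36*x + 9) dx. Term by term:
    ∫_0^3 36*x^2 dx = 324;  ∫_0^3 -36*x dx = -162;  ∫_0^3 9 dx = 27.
  Sum: 324 − 162 + 27 = 189.
Adding: ||u||_{H^1}^2 = 2619/10 + 189 = 4509/10.


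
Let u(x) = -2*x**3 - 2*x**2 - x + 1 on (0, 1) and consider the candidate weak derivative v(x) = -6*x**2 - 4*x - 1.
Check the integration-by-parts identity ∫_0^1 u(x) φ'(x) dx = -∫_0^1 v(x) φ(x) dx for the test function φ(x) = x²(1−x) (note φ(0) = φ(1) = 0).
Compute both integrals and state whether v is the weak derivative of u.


LHS = 29/60, RHS = 29/60. Yes, v = u' weakly.

u(x) = -2*x**3 - 2*x**2 - x + 1, classical derivative u'(x) = -6*x**2 - 4*x - 1.
φ(x) = x²(1−x), so φ'(x) = x*(2 - 3*x).
Note φ(0) = φ(1) = 0, so the boundary term u·φ vanishes.
LHS = ∫_0^1 u(x) φ'(x) dx = ∫_0^1 (6*x^5 + 2*x^4 - x^3 - 5*x^2 + 2*x) dx. Term by term:
  ∫_0^1 6*x^5 dx = 1;  ∫_0^1 2*x^4 dx = 2/5;  ∫_0^1 -x^3 dx = -1/4;
  ∫_0^1 -5*x^2 dx = -5/3;  ∫_0^1 2*x dx = 1.
Sum: 1 + 2/5 − 1/4 − 5/3 + 1 = 29/60.
So LHS = 29/60.
∫_0^1 v(x) φ(x) dx = ∫_0^1 (6*x^5 - 2*x^4 - 3*x^3 - x^2) dx. Term by term:
  ∫_0^1 6*x^5 dx = 1;  ∫_0^1 -2*x^4 dx = -2/5;  ∫_0^1 -3*x^3 dx = -3/4;
  ∫_0^1 -x^2 dx = -1/3.
Sum: 1 − 2/5 − 3/4 − 1/3 = -29/60.
So RHS = -∫_0^1 v(x) φ(x) dx = 29/60.
LHS = RHS, so the identity holds for this test φ.
Moreover u is smooth here and v(x) = u'(x) = -6*x**2 - 4*x - 1 pointwise, so the identity holds for every test function. Hence v is the weak derivative of u.


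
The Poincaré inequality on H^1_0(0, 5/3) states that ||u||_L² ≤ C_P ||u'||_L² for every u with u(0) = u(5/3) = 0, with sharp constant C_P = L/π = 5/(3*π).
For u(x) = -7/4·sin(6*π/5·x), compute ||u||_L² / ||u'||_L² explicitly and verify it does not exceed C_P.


||u||_L² / ||u'||_L² = 5/(6*π) < C_P = 5/(3*π).

u(x) = -7/4·sin(6*π/5·x), so u'(x) = -21*π*cos(6*π*x/5)/10.
Writing u(x) = A·sin(kπx/L) with A = -7/4 and k = 2, use ∫_0^L sin²(kπx/L) dx = L/2 and ∫_0^L cos²(kπx/L) dx = L/2.
u² = 49/16·sin²(6*π/5·x) and (u')² = 441*π^2/100·cos²(6*π/5·x), and each of sin², cos² integrates to L/2 = 5/6 over (0, 5/3).
∫_0^5/3 u² dx = 245/96, so ||u||_L² = 7*sqrt(30)/24.
∫_0^5/3 (u')² dx = 147*π^2/40, so ||u'||_L² = 7*sqrt(30)*π/20.
Ratio ||u||_L² / ||u'||_L² = 5/(6*π).
Sharp Poincaré constant on H^1_0(0, 5/3) is C_P = L/π = 5/(3*π), achieved by sin(3*π/5·x).
This is the k = 2 harmonic; the ratio L/(kπ) is strictly less than C_P = L/π, consistent with the sharp inequality ||u||_L² ≤ C_P ||u'||_L².


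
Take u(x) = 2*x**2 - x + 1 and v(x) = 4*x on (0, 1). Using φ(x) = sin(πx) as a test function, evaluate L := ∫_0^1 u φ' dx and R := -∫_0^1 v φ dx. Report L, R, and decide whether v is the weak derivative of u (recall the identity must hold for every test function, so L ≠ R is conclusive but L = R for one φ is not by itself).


LHS = -2/π, RHS = -4/π. No, v is not the weak derivative of u.

u(x) = 2*x**2 - x + 1, classical derivative u'(x) = 4*x - 1.
φ(x) = sin(πx), so φ'(x) = π*cos(π*x).
Note φ(0) = φ(1) = 0, so the boundary term u·φ vanishes.
LHS = ∫_0^1 u(x) φ'(x) dx = ∫_0^1 (2*π*x^2*cos(π*x) - π*x*cos(π*x) + π*cos(π*x)) dx. Term by term:
  ∫_0^1 π*cos(π*x) dx = 0;  ∫_0^1 -π*x*cos(π*x) dx = 2/π;  ∫_0^1 2*π*x^2*cos(π*x) dx = -4/π.
Sum: 0 + 2/π − 4/π = -2/π.
So LHS = -2/π.
∫_0^1 v(x) φ(x) dx = ∫_0^1 (4*x*sin(π*x)) dx. Term by term:
  ∫_0^1 4*x*sin(π*x) dx = 4/π.
So RHS = -∫_0^1 v(x) φ(x) dx = -4/π.
LHS − RHS = 2/π ≠ 0, so the identity fails.
(For a valid weak derivative the identity must hold for EVERY test function, in particular this one. The failure shows v is NOT the weak derivative of u.)
Correct weak derivative would be u'(x) = 4*x - 1.


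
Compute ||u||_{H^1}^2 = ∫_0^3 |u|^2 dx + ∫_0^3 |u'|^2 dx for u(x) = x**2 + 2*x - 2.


||u||_{H^1}^2 = 948/5

The H^1 norm (squared) on an interval (0, L) is
  ||u||_{H^1}^2 = ∫_0^L u(x)^2 dx + ∫_0^L u'(x)^2 dx.
Compute u'(x) = 2*x + 2.
Then u(x)^2 = x**4 + 4*x**3 - 8*x + 4 and u'(x)^2 = 4*x**2 + 8*x + 4.
Integrate each monomial from 0 to 3 using ∫_0^3 c·x^n dx = c·3^(n+1)/(n+1):
  ∫_0^3 u(x)^2 dx = ∫_0^3 (x^4 + 4*x^3 - 8*x + 4) dx. Term by term:
    ∫_0^3 x^4 dx = 243/5;  ∫_0^3 4*x^3 dx = 81;  ∫_0^3 -8*x dx = -36;
    ∫_0^3 4 dx = 12.
  Sum: 243/5 + 81 − 36 + 12 = 528/5.
  ∫_0^3 u'(x)^2 dx = ∫_0^3 (4*x^2 + 8*x + 4) dx. Term by term:
    ∫_0^3 4*x^2 dx = 36;  ∫_0^3 8*x dx = 36;  ∫_0^3 4 dx = 12.
  Sum: 36 + 36 + 12 = 84.
Adding: ||u||_{H^1}^2 = 528/5 + 84 = 948/5.


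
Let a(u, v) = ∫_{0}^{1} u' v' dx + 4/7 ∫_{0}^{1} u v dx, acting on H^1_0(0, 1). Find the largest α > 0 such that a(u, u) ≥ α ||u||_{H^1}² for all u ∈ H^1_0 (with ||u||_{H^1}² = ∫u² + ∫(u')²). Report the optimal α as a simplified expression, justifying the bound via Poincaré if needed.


α = (4/7 + π^2)/(1 + π^2)

Coercivity of a(·,·) on H^1_0(0, 1) means a(u, u) ≥ α ||u||_{H^1}² for every u ∈ H^1_0.
The interval has length L = 1, and Poincaré/coercivity depend only on L. Here a(u, u) = ∫(u')² + (4/7)·∫u².
Here 0 < c = 4/7 < 1. The condition a(u,u) ≥ α||u||_{H^1}² reads (1−α)∫(u')² ≥ (α−c)∫u². Any admissible α is ≤ 1 (rapidly oscillating u have ∫u²/∫(u')² → 0), and α = 1 would force 0 ≥ (1−c)∫u², impossible since c < 1; so 1−α > 0. By the sharp Poincaré inequality on H^1_0 of an interval of length L, ∫(u')² ≥ (π/L)²∫u² with equality for the first sine mode sin(π(x−x₀)/L) (x₀ the left endpoint), so the inequality holds for all u iff (1−α)(π/L)² ≥ α − c, i.e. α ≤ ((π/L)² + c)/((π/L)² + 1) = (1 + c(L/π)²)/(1 + (L/π)²). With (π/L)² = π^2 and c = 4/7, the largest admissible constant is α = ((π/L)² + c)/((π/L)² + 1).
Simplifying, α = (4/7 + π^2)/(1 + π^2).


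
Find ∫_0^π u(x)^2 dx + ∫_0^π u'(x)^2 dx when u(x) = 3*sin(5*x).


||u||_{H^1(0,π)}^2 = 117*π

u'(x) = 15*cos(5*x).
Expand u² and (u')² and integrate term by term on (0, π), using: for integers n ≥ 1, ∫_0^π sin²(nx) dx = ∫_0^π cos²(nx) dx = π/2; for n ≠ n', ∫_0^π sin(nx)sin(n'x) dx = ∫_0^π cos(nx)cos(n'x) dx = 0; and by product-to-sum, ∫_0^π sin(nx)cos(n'x) dx = ½∫_0^π [sin((n+n')x) + sin((n−n')x)] dx, which is 0 when n+n' is even and 2n/(n²−n'²) when n+n' is odd (it need not vanish on (0, π)).
  u² squared terms: (3)²·∫sin(5x)² dx = 9·π/2 = 9*π/2.
  So ∫_0^π u² dx = 9*π/2.
  (u')² squared terms: (15)²·∫cos(5x)² dx = 225·π/2 = 225*π/2.
  So ∫_0^π (u')² dx = 225*π/2.
||u||_{H^1}^2 = (9*π/2) + (225*π/2) = 117*π.


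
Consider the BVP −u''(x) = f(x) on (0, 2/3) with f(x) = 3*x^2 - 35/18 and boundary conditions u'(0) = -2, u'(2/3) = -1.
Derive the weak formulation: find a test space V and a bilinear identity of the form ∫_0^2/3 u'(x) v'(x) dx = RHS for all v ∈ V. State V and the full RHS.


V = H^1(0, 2/3) (v unrestricted at boundary; u is determined up to an additive constant); weak form: ∫_0^2/3 u'v' dx = ∫_0^2/3 (3*x^2 - 35/18) v dx − v(2/3) + 2·v(0) for all v ∈ V.

Multiply both sides by a test function v and integrate from 0 to 2/3:
  ∫_0^2/3 −u''(x) v(x) dx = ∫_0^2/3 f(x) v(x) dx.
Integrate the LHS by parts once:
  ∫_0^2/3 −u'' v dx = −[u'(x) v(x)]_0^2/3 + ∫_0^2/3 u'(x) v'(x) dx.
Thus ∫_0^2/3 u'(x) v'(x) dx = ∫_0^2/3 f(x) v(x) dx + [u'(x) v(x)]_0^2/3.
Choose V so that boundary terms are either known or forced to vanish.
u has inhomogeneous Neumann u'(0) = -2, u'(2/3) = -1. [u' v]_0^2/3 = (-1)·v(2/3) − (-2)·v(0) = − v(2/3) + 2·v(0). Take V = H^1(0, 2/3); boundary term becomes part of RHS.
Weak formulation: find u (satisfying any essential BC) such that ∫_0^2/3 u'(x) v'(x) dx = ∫_0^2/3 f v dx − v(2/3) + 2·v(0) for all v ∈ V (Neumann data are natural BCs: they enter the RHS as boundary terms).
Substituting f(x) = 3*x^2 - 35/18, the right-hand side is ∫_0^2/3 (3*x^2 - 35/18) v dx − v(2/3) + 2·v(0).
Compatibility check (pure Neumann): taking v ≡ 1 ∈ V gives 0 = ∫_0^2/3 f dx + (-1) − (-2), i.e. ∫_0^2/3 f dx must equal u'(0) − u'(2/3) = -1. Indeed ∫_0^2/3 (3*x^2 - 35/18) dx = -1, so the data are compatible. The solution is then unique only up to an additive constant (fix it e.g. by requiring ∫_0^2/3 u dx = 0).


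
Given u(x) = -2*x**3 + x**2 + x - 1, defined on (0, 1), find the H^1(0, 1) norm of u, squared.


||u||_{H^1}^2 = 421/210

The H^1 norm (squared) on an interval (0, L) is
  ||u||_{H^1}^2 = ∫_0^L u(x)^2 dx + ∫_0^L u'(x)^2 dx.
Compute u'(x) = -6*x**2 + 2*x + 1.
Then u(x)^2 = 4*x**6 - 4*x**5 - 3*x**4 + 6*x**3 - x**2 - 2*x + 1 and u'(x)^2 = 36*x**4 - 24*x**3 - 8*x**2 + 4*x + 1.
Integrate each monomial from 0 to 1 using ∫_0^1 c·x^n dx = c·1^(n+1)/(n+1):
  ∫_0^1 u(x)^2 dx = ∫_0^1 (4*x^6 - 4*x^5 - 3*x^4 + 6*x^3 - x^2 - 2*x + 1) dx. Term by term:
    ∫_0^1 4*x^6 dx = 4/7;  ∫_0^1 -4*x^5 dx = -2/3;  ∫_0^1 -3*x^4 dx = -3/5;
    ∫_0^1 6*x^3 dx = 3/2;  ∫_0^1 -x^2 dx = -1/3;  ∫_0^1 -2*x dx = -1;
    ∫_0^1 1 dx = 1.
  Sum: 4/7 − 2/3 − 3/5 + 3/2 − 1/3 − 1 + 1 = 33/70.
  ∫_0^1 u'(x)^2 dx = ∫_0^1 (36*x^4 - 24*x^3 - 8*x^2 + 4*x + 1) dx. Term by term:
    ∫_0^1 36*x^4 dx = 36/5;  ∫_0^1 -24*x^3 dx = -6;  ∫_0^1 -8*x^2 dx = -8/3;
    ∫_0^1 4*x dx = 2;  ∫_0^1 1 dx = 1.
  Sum: 36/5 − 6 − 8/3 + 2 + 1 = 23/15.
Adding: ||u||_{H^1}^2 = 33/70 + 23/15 = 421/210.


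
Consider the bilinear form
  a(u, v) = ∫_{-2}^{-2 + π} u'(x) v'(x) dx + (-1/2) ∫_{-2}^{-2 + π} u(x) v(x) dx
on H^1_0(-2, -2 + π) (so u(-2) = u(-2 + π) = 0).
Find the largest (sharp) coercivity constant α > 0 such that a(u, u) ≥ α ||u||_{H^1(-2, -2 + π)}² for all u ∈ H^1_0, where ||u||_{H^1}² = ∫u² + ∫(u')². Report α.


α = 1/4

Coercivity of a(·,·) on H^1_0(-2, -2 + π) means a(u, u) ≥ α ||u||_{H^1}² for every u ∈ H^1_0.
The interval has length L = π, and Poincaré/coercivity depend only on L. Here a(u, u) = ∫(u')² + (-1/2)·∫u².
Here c = -1/2 < 0 with |c| < (π/L)² = 1, so coercivity still holds. The condition a(u,u) ≥ α||u||_{H^1}² reads (1−α)∫(u')² ≥ (α−c)∫u². Any admissible α is ≤ 1 (rapidly oscillating u have ∫u²/∫(u')² → 0), and α = 1 would force 0 ≥ (1−c)∫u², impossible since c < 1; so 1−α > 0. By the sharp Poincaré inequality on H^1_0 of an interval of length L, ∫(u')² ≥ (π/L)²∫u² with equality for the first sine mode sin(π(x−x₀)/L) (x₀ the left endpoint), so the inequality holds for all u iff (1−α)(π/L)² ≥ α − c, i.e. α ≤ ((π/L)² + c)/((π/L)² + 1) = (1 + c(L/π)²)/(1 + (L/π)²). (Direct route, valid since c ≤ 0: Poincaré gives c∫u² ≥ c(L/π)²∫(u')², so a(u,u) ≥ (1 + c(L/π)²)∫(u')², while ||u||_{H^1}² ≤ (1 + (L/π)²)∫(u')²; dividing yields the same α.) With (π/L)² = 1 and c = -1/2, the largest admissible constant is α = ((π/L)² + c)/((π/L)² + 1).
Simplifying, α = 1/4.


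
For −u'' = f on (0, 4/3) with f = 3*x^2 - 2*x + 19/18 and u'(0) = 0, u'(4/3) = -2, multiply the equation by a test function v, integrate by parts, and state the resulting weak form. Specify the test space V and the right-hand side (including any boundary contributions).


V = H^1(0, 4/3) (v unrestricted at boundary; u is determined up to an additive constant); weak form: ∫_0^4/3 u'v' dx = ∫_0^4/3 (3*x^2 - 2*x + 19/18) v dx − 2·v(4/3) for all v ∈ V.

Multiply both sides by a test function v and integrate from 0 to 4/3:
  ∫_0^4/3 −u''(x) v(x) dx = ∫_0^4/3 f(x) v(x) dx.
Integrate the LHS by parts once:
  ∫_0^4/3 −u'' v dx = −[u'(x) v(x)]_0^4/3 + ∫_0^4/3 u'(x) v'(x) dx.
Thus ∫_0^4/3 u'(x) v'(x) dx = ∫_0^4/3 f(x) v(x) dx + [u'(x) v(x)]_0^4/3.
Choose V so that boundary terms are either known or forced to vanish.
u has inhomogeneous Neumann u'(0) = 0, u'(4/3) = -2. [u' v]_0^4/3 = (-2)·v(4/3) − (0)·v(0) = − 2·v(4/3). Take V = H^1(0, 4/3); boundary term becomes part of RHS.
Weak formulation: find u (satisfying any essential BC) such that ∫_0^4/3 u'(x) v'(x) dx = ∫_0^4/3 f v dx − 2·v(4/3) for all v ∈ V (Neumann data are natural BCs: they enter the RHS as boundary terms).
Substituting f(x) = 3*x^2 - 2*x + 19/18, the right-hand side is ∫_0^4/3 (3*x^2 - 2*x + 19/18) v dx − 2·v(4/3).
Compatibility check (pure Neumann): taking v ≡ 1 ∈ V gives 0 = ∫_0^4/3 f dx + (-2) − (0), i.e. ∫_0^4/3 f dx must equal u'(0) − u'(4/3) = 2. Indeed ∫_0^4/3 (3*x^2 - 2*x + 19/18) dx = 2, so the data are compatible. The solution is then unique only up to an additive constant (fix it e.g. by requiring ∫_0^4/3 u dx = 0).


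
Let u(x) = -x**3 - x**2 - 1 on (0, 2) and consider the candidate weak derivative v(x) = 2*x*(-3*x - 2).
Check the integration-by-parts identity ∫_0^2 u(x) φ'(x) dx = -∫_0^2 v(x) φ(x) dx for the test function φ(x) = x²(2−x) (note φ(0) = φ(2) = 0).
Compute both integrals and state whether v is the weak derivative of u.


LHS = 48/5, RHS = 96/5. No, v is not the weak derivative of u.

u(x) = -x**3 - x**2 - 1, classical derivative u'(x) = -3*x**2 - 2*x.
φ(x) = x²(2−x), so φ'(x) = x*(4 - 3*x).
Note φ(0) = φ(2) = 0, so the boundary term u·φ vanishes.
LHS = ∫_0^2 u(x) φ'(x) dx = ∫_0^2 (3*x^5 - x^4 - 4*x^3 + 3*x^2 - 4*x) dx. Term by term:
  ∫_0^2 3*x^5 dx = 32;  ∫_0^2 -x^4 dx = -32/5;  ∫_0^2 -4*x^3 dx = -16;
  ∫_0^2 3*x^2 dx = 8;  ∫_0^2 -4*x dx = -8.
Sum: 32 − 32/5 − 16 + 8 − 8 = 48/5.
So LHS = 48/5.
∫_0^2 v(x) φ(x) dx = ∫_0^2 (6*x^5 - 8*x^4 - 8*x^3) dx. Term by term:
  ∫_0^2 6*x^5 dx = 64;  ∫_0^2 -8*x^4 dx = -256/5;  ∫_0^2 -8*x^3 dx = -32.
Sum: 64 − 256/5 − 32 = -96/5.
So RHS = -∫_0^2 v(x) φ(x) dx = 96/5.
LHS − RHS = -48/5 ≠ 0, so the identity fails.
(For a valid weak derivative the identity must hold for EVERY test function, in particular this one. The failure shows v is NOT the weak derivative of u.)
Correct weak derivative would be u'(x) = -3*x**2 - 2*x.


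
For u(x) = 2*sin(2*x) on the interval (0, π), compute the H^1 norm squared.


||u||_{H^1(0,π)}^2 = 10*π

u'(x) = 4*cos(2*x).
Expand u² and (u')² and integrate term by term on (0, π), using: for integers n ≥ 1, ∫_0^π sin²(nx) dx = ∫_0^π cos²(nx) dx = π/2; for n ≠ n', ∫_0^π sin(nx)sin(n'x) dx = ∫_0^π cos(nx)cos(n'x) dx = 0; and by product-to-sum, ∫_0^π sin(nx)cos(n'x) dx = ½∫_0^π [sin((n+n')x) + sin((n−n')x)] dx, which is 0 when n+n' is even and 2n/(n²−n'²) when n+n' is odd (it need not vanish on (0, π)).
  u² squared terms: (2)²·∫sin(2x)² dx = 4·π/2 = 2*π.
  So ∫_0^π u² dx = 2*π.
  (u')² squared terms: (4)²·∫cos(2x)² dx = 16·π/2 = 8*π.
  So ∫_0^π (u')² dx = 8*π.
||u||_{H^1}^2 = (2*π) + (8*π) = 10*π.


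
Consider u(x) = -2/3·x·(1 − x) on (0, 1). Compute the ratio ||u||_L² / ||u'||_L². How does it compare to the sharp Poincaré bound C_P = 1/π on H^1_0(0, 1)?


||u||_L² / ||u'||_L² = sqrt(10)/10 < C_P = 1/π.

u(x) = -2/3·x·(1 − x), so u'(x) = 4*x/3 - 2/3.
u(x) = -2/3·x·(1 − x) vanishes at x = 0 and x = 1, so u ∈ H^1_0(0, 1). Differentiate via the product rule and integrate the resulting polynomials term by term.
  ∫_0^1 u² dx = ∫_0^1 (4*x^4/9 - 8*x^3/9 + 4*x^2/9) dx. Term by term:
    ∫_0^1 4*x^4/9 dx = 4/45;  ∫_0^1 -8*x^3/9 dx = -2/9;  ∫_0^1 4*x^2/9 dx = 4/27.
  Sum: 4/45 − 2/9 + 4/27 = 2/135.
  ∫_0^1 (u')² dx = ∫_0^1 (16*x^2/9 - 16*x/9 + 4/9) dx. Term by term:
    ∫_0^1 16*x^2/9 dx = 16/27;  ∫_0^1 -16*x/9 dx = -8/9;  ∫_0^1 4/9 dx = 4/9.
  Sum: 16/27 − 8/9 + 4/9 = 4/27.
∫_0^1 u² dx = 2/135, so ||u||_L² = sqrt(30)/45.
∫_0^1 (u')² dx = 4/27, so ||u'||_L² = 2*sqrt(3)/9.
Ratio ||u||_L² / ||u'||_L² = sqrt(10)/10.
Sharp Poincaré constant on H^1_0(0, 1) is C_P = L/π = 1/π, achieved by sin(π·x).
A polynomial bump cannot attain the sharp Poincaré constant (only the first sine eigenfunction does), so the ratio is strictly less than C_P, consistent with ||u||_L² ≤ C_P ||u'||_L².


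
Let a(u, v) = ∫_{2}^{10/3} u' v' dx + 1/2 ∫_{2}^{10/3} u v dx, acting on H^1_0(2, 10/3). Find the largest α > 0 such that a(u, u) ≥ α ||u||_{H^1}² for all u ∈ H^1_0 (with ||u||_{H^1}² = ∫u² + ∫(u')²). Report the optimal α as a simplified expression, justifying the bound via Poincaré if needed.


α = (8 + 9*π^2)/(16 + 9*π^2)

Coercivity of a(·,·) on H^1_0(2, 10/3) means a(u, u) ≥ α ||u||_{H^1}² for every u ∈ H^1_0.
The interval has length L = 4/3, and Poincaré/coercivity depend only on L. Here a(u, u) = ∫(u')² + (1/2)·∫u².
Here 0 < c = 1/2 < 1. The condition a(u,u) ≥ α||u||_{H^1}² reads (1−α)∫(u')² ≥ (α−c)∫u². Any admissible α is ≤ 1 (rapidly oscillating u have ∫u²/∫(u')² → 0), and α = 1 would force 0 ≥ (1−c)∫u², impossible since c < 1; so 1−α > 0. By the sharp Poincaré inequality on H^1_0 of an interval of length L, ∫(u')² ≥ (π/L)²∫u² with equality for the first sine mode sin(π(x−x₀)/L) (x₀ the left endpoint), so the inequality holds for all u iff (1−α)(π/L)² ≥ α − c, i.e. α ≤ ((π/L)² + c)/((π/L)² + 1) = (1 + c(L/π)²)/(1 + (L/π)²). With (π/L)² = 9*π^2/16 and c = 1/2, the largest admissible constant is α = ((π/L)² + c)/((π/L)² + 1).
Simplifying, α = (8 + 9*π^2)/(16 + 9*π^2).


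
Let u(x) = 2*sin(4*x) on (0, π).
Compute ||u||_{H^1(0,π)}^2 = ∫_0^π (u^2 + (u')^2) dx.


||u||_{H^1(0,π)}^2 = 34*π

u'(x) = 8*cos(4*x).
Expand u² and (u')² and integrate term by term on (0, π), using: for integers n ≥ 1, ∫_0^π sin²(nx) dx = ∫_0^π cos²(nx) dx = π/2; for n ≠ n', ∫_0^π sin(nx)sin(n'x) dx = ∫_0^π cos(nx)cos(n'x) dx = 0; and by product-to-sum, ∫_0^π sin(nx)cos(n'x) dx = ½∫_0^π [sin((n+n')x) + sin((n−n')x)] dx, which is 0 when n+n' is even and 2n/(n²−n'²) when n+n' is odd (it need not vanish on (0, π)).
  u² squared terms: (2)²·∫sin(4x)² dx = 4·π/2 = 2*π.
  So ∫_0^π u² dx = 2*π.
  (u')² squared terms: (8)²·∫cos(4x)² dx = 64·π/2 = 32*π.
  So ∫_0^π (u')² dx = 32*π.
||u||_{H^1}^2 = (2*π) + (32*π) = 34*π.


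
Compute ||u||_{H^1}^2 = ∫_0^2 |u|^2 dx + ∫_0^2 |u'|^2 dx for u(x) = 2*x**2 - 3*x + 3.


||u||_{H^1}^2 = 424/15

The H^1 norm (squared) on an interval (0, L) is
  ||u||_{H^1}^2 = ∫_0^L u(x)^2 dx + ∫_0^L u'(x)^2 dx.
Compute u'(x) = 4*x - 3.
Then u(x)^2 = 4*x**4 - 12*x**3 + 21*x**2 - 18*x + 9 and u'(x)^2 = 16*x**2 - 24*x + 9.
Integrate each monomial from 0 to 2 using ∫_0^2 c·x^n dx = c·2^(n+1)/(n+1):
  ∫_0^2 u(x)^2 dx = ∫_0^2 (4*x^4 - 12*x^3 + 21*x^2 - 18*x + 9) dx. Term by term:
    ∫_0^2 4*x^4 dx = 128/5;  ∫_0^2 -12*x^3 dx = -48;  ∫_0^2 21*x^2 dx = 56;
    ∫_0^2 -18*x dx = -36;  ∫_0^2 9 dx = 18.
  Sum: 128/5 − 48 + 56 − 36 + 18 = 78/5.
  ∫_0^2 u'(x)^2 dx = ∫_0^2 (16*x^2 - 24*x + 9) dx. Term by term:
    ∫_0^2 16*x^2 dx = 128/3;  ∫_0^2 -24*x dx = -48;  ∫_0^2 9 dx = 18.
  Sum: 128/3 − 48 + 18 = 38/3.
Adding: ||u||_{H^1}^2 = 78/5 + 38/3 = 424/15.


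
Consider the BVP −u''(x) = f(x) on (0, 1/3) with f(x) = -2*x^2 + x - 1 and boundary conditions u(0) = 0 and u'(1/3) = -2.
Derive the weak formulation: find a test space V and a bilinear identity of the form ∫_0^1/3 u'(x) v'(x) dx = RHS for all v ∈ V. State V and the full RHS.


V = {v ∈ H^1(0, 1/3) : v(0) = 0} (test functions vanish at x = 0 where u is specified); weak form: ∫_0^1/3 u'v' dx = ∫_0^1/3 (-2*x^2 + x - 1) v dx − 2·v(1/3) for all v ∈ V.

Multiply both sides by a test function v and integrate from 0 to 1/3:
  ∫_0^1/3 −u''(x) v(x) dx = ∫_0^1/3 f(x) v(x) dx.
Integrate the LHS by parts once:
  ∫_0^1/3 −u'' v dx = −[u'(x) v(x)]_0^1/3 + ∫_0^1/3 u'(x) v'(x) dx.
Thus ∫_0^1/3 u'(x) v'(x) dx = ∫_0^1/3 f(x) v(x) dx + [u'(x) v(x)]_0^1/3.
Choose V so that boundary terms are either known or forced to vanish.
Mixed BC: u(0) = 0 (Dirichlet) and u'(1/3) = -2 (Neumann). Define V = {v ∈ H^1(0, 1/3) : v(0) = 0}. Then [u' v]_0^1/3 = u'(1/3)·v(1/3) − u'(0)·0 = − 2·v(1/3).
Weak formulation: find u (satisfying any essential BC) such that ∫_0^1/3 u'(x) v'(x) dx = ∫_0^1/3 f v dx − 2·v(1/3) for all v ∈ V (Dirichlet at 0 absorbed into V; Neumann datum at x = 1/3 contributes the boundary term).
Substituting f(x) = -2*x^2 + x - 1, the right-hand side is ∫_0^1/3 (-2*x^2 + x - 1) v dx − 2·v(1/3).


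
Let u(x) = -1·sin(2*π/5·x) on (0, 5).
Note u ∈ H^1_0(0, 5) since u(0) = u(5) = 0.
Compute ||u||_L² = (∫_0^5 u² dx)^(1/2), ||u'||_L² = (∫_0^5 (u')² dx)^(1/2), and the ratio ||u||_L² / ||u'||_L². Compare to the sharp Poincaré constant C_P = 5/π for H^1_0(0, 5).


||u||_L² / ||u'||_L² = 5/(2*π) < C_P = 5/π.

u(x) = -1·sin(2*π/5·x), so u'(x) = -2*π*cos(2*π*x/5)/5.
Writing u(x) = A·sin(kπx/L) with A = -1 and k = 2, use ∫_0^L sin²(kπx/L) dx = L/2 and ∫_0^L cos²(kπx/L) dx = L/2.
u² = 1·sin²(2*π/5·x) and (u')² = 4*π^2/25·cos²(2*π/5·x), and each of sin², cos² integrates to L/2 = 5/2 over (0, 5).
∫_0^5 u² dx = 5/2, so ||u||_L² = sqrt(10)/2.
∫_0^5 (u')² dx = 2*π^2/5, so ||u'||_L² = sqrt(10)*π/5.
Ratio ||u||_L² / ||u'||_L² = 5/(2*π).
Sharp Poincaré constant on H^1_0(0, 5) is C_P = L/π = 5/π, achieved by sin(π/5·x).
This is the k = 2 harmonic; the ratio L/(kπ) is strictly less than C_P = L/π, consistent with the sharp inequality ||u||_L² ≤ C_P ||u'||_L².


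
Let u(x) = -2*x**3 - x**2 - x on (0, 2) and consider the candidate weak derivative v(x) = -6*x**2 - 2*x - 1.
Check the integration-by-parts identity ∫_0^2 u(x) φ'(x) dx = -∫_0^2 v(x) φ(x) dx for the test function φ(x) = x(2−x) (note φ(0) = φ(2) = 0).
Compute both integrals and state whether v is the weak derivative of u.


LHS = 68/5, RHS = 68/5. Yes, v = u' weakly.

u(x) = -2*x**3 - x**2 - x, classical derivative u'(x) = -6*x**2 - 2*x - 1.
φ(x) = x(2−x), so φ'(x) = 2 - 2*x.
Note φ(0) = φ(2) = 0, so the boundary term u·φ vanishes.
LHS = ∫_0^2 u(x) φ'(x) dx = ∫_0^2 (4*x^4 - 2*x^3 - 2*x) dx. Term by term:
  ∫_0^2 4*x^4 dx = 128/5;  ∫_0^2 -2*x^3 dx = -8;  ∫_0^2 -2*x dx = -4.
Sum: 128/5 − 8 − 4 = 68/5.
So LHS = 68/5.
∫_0^2 v(x) φ(x) dx = ∫_0^2 (6*x^4 - 10*x^3 - 3*x^2 - 2*x) dx. Term by term:
  ∫_0^2 6*x^4 dx = 192/5;  ∫_0^2 -10*x^3 dx = -40;  ∫_0^2 -3*x^2 dx = -8;
  ∫_0^2 -2*x dx = -4.
Sum: 192/5 − 40 − 8 − 4 = -68/5.
So RHS = -∫_0^2 v(x) φ(x) dx = 68/5.
LHS = RHS, so the identity holds for this test φ.
Moreover u is smooth here and v(x) = u'(x) = -6*x**2 - 2*x - 1 pointwise, so the identity holds for every test function. Hence v is the weak derivative of u.


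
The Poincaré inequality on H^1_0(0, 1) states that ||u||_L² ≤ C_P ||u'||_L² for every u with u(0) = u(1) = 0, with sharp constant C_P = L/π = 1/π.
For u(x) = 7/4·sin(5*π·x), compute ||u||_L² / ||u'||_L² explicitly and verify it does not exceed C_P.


||u||_L² / ||u'||_L² = 1/(5*π) < C_P = 1/π.

u(x) = 7/4·sin(5*π·x), so u'(x) = 35*π*cos(5*π*x)/4.
Writing u(x) = A·sin(kπx/L) with A = 7/4 and k = 5, use ∫_0^L sin²(kπx/L) dx = L/2 and ∫_0^L cos²(kπx/L) dx = L/2.
u² = 49/16·sin²(5*π·x) and (u')² = 1225*π^2/16·cos²(5*π·x), and each of sin², cos² integrates to L/2 = 1/2 over (0, 1).
∫_0^1 u² dx = 49/32, so ||u||_L² = 7*sqrt(2)/8.
∫_0^1 (u')² dx = 1225*π^2/32, so ||u'||_L² = 35*sqrt(2)*π/8.
Ratio ||u||_L² / ||u'||_L² = 1/(5*π).
Sharp Poincaré constant on H^1_0(0, 1) is C_P = L/π = 1/π, achieved by sin(π·x).
This is the k = 5 harmonic; the ratio L/(kπ) is strictly less than C_P = L/π, consistent with the sharp inequality ||u||_L² ≤ C_P ||u'||_L².


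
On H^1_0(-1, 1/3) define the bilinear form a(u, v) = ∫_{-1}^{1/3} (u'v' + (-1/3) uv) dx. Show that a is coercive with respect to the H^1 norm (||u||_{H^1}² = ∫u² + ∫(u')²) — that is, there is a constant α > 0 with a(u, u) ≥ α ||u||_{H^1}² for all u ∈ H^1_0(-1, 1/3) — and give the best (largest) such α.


α = (-16 + 27*π^2)/(3*(16 + 9*π^2))

Coercivity of a(·,·) on H^1_0(-1, 1/3) means a(u, u) ≥ α ||u||_{H^1}² for every u ∈ H^1_0.
The interval has length L = 4/3, and Poincaré/coercivity depend only on L. Here a(u, u) = ∫(u')² + (-1/3)·∫u².
Here c = -1/3 < 0 with |c| < (π/L)² = 9*π^2/16, so coercivity still holds. The condition a(u,u) ≥ α||u||_{H^1}² reads (1−α)∫(u')² ≥ (α−c)∫u². Any admissible α is ≤ 1 (rapidly oscillating u have ∫u²/∫(u')² → 0), and α = 1 would force 0 ≥ (1−c)∫u², impossible since c < 1; so 1−α > 0. By the sharp Poincaré inequality on H^1_0 of an interval of length L, ∫(u')² ≥ (π/L)²∫u² with equality for the first sine mode sin(π(x−x₀)/L) (x₀ the left endpoint), so the inequality holds for all u iff (1−α)(π/L)² ≥ α − c, i.e. α ≤ ((π/L)² + c)/((π/L)² + 1) = (1 + c(L/π)²)/(1 + (L/π)²). (Direct route, valid since c ≤ 0: Poincaré gives c∫u² ≥ c(L/π)²∫(u')², so a(u,u) ≥ (1 + c(L/π)²)∫(u')², while ||u||_{H^1}² ≤ (1 + (L/π)²)∫(u')²; dividing yields the same α.) With (π/L)² = 9*π^2/16 and c = -1/3, the largest admissible constant is α = ((π/L)² + c)/((π/L)² + 1).
Simplifying, α = (-16 + 27*π^2)/(3*(16 + 9*π^2)).


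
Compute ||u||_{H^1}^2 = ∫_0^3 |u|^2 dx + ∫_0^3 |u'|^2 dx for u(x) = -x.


||u||_{H^1}^2 = 12

The H^1 norm (squared) on an interval (0, L) is
  ||u||_{H^1}^2 = ∫_0^L u(x)^2 dx + ∫_0^L u'(x)^2 dx.
Compute u'(x) = -1.
Then u(x)^2 = x**2 and u'(x)^2 = 1.
Integrate each monomial from 0 to 3 using ∫_0^3 c·x^n dx = c·3^(n+1)/(n+1):
  ∫_0^3 u(x)^2 dx = ∫_0^3 (x^2) dx. Term by term:
    ∫_0^3 x^2 dx = 9.
  ∫_0^3 u'(x)^2 dx = ∫_0^3 (1) dx. Term by term:
    ∫_0^3 1 dx = 3.
Adding: ||u||_{H^1}^2 = 9 + 3 = 12.


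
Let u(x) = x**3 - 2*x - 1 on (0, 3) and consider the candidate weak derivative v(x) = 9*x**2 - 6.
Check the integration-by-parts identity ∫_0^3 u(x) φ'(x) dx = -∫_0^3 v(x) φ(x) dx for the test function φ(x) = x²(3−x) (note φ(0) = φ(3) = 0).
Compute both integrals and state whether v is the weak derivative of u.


LHS = -297/5, RHS = -891/5. No, v is not the weak derivative of u.

u(x) = x**3 - 2*x - 1, classical derivative u'(x) = 3*x**2 - 2.
φ(x) = x²(3−x), so φ'(x) = 3*x*(2 - x).
Note φ(0) = φ(3) = 0, so the boundary term u·φ vanishes.
LHS = ∫_0^3 u(x) φ'(x) dx = ∫_0^3 (-3*x^5 + 6*x^4 + 6*x^3 - 9*x^2 - 6*x) dx. Term by term:
  ∫_0^3 -3*x^5 dx = -729/2;  ∫_0^3 6*x^4 dx = 1458/5;  ∫_0^3 6*x^3 dx = 243/2;
  ∫_0^3 -9*x^2 dx = -81;  ∫_0^3 -6*x dx = -27.
Sum: -729/2 + 1458/5 + 243/2 − 81 − 27 = -297/5.
So LHS = -297/5.
∫_0^3 v(x) φ(x) dx = ∫_0^3 (-9*x^5 + 27*x^4 + 6*x^3 - 18*x^2) dx. Term by term:
  ∫_0^3 -9*x^5 dx = -2187/2;  ∫_0^3 27*x^4 dx = 6561/5;  ∫_0^3 6*x^3 dx = 243/2;
  ∫_0^3 -18*x^2 dx = -162.
Sum: -2187/2 + 6561/5 + 243/2 − 162 = 891/5.
So RHS = -∫_0^3 v(x) φ(x) dx = -891/5.
LHS − RHS = 594/5 ≠ 0, so the identity fails.
(For a valid weak derivative the identity must hold for EVERY test function, in particular this one. The failure shows v is NOT the weak derivative of u.)
Correct weak derivative would be u'(x) = 3*x**2 - 2.
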